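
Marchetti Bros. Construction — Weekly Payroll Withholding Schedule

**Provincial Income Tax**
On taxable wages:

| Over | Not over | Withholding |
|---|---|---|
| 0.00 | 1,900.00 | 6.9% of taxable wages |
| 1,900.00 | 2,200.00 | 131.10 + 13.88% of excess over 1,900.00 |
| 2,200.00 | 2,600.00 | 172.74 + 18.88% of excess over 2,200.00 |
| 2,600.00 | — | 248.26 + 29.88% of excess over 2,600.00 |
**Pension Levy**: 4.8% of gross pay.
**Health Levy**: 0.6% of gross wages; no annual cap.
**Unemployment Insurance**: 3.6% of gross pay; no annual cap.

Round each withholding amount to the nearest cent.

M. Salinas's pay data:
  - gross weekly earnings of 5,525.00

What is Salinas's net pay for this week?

Provincial Income Tax: taxable = 5,525.00
  248.26 + 29.88% × (5,525.00 − 2,600.00) = 248.26 + 29.88% × 2,925.00 = 1,122.25
Pension Levy: 4.8% × 5,525.00 = 265.20
Health Levy: 0.6% × 5,525.00 = 33.15
Unemployment Insurance: 3.6% × 5,525.00 = 198.90
Total withheld: 1,122.25 + 265.20 + 33.15 + 198.90 = 1,619.50
Net pay: 5,525.00 − 1,619.50 = 3,905.50

3,905.50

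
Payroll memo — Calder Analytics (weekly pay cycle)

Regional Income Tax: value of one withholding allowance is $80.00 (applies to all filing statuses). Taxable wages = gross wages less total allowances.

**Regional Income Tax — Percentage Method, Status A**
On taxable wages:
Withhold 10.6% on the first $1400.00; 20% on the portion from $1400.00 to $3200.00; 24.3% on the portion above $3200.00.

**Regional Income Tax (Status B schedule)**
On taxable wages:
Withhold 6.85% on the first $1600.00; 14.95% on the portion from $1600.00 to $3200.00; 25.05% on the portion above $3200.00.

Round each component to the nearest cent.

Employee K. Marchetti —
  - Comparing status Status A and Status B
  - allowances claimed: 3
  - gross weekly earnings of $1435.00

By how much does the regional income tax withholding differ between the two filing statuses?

$44.81

Regional Income Tax (Status A): taxable = $1435.00 − 3×$80.00 = $1195.00
  10.6% × $1195.00 = $126.67
Regional Income Tax (Status B): taxable = $1435.00 − 3×$80.00 = $1195.00
  6.85% × $1195.00 = $81.86
Difference: |$126.67 − $81.86| = $44.81 (higher under Status A)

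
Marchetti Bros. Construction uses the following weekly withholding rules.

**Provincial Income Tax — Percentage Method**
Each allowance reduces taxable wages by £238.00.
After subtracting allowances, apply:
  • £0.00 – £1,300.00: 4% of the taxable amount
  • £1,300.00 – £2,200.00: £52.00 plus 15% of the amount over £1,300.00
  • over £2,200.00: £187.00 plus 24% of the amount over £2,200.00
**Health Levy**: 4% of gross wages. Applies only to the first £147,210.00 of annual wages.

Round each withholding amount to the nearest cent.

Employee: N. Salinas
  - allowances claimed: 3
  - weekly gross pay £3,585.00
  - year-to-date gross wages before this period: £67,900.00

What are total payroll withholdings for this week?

Provincial Income Tax: taxable = £3,585.00 − 3×£238.00 = £2,871.00
  £187.00 + 24% × (£2,871.00 − £2,200.00) = £187.00 + 24% × £671.00 = £348.04
Health Levy: 4% × £3,585.00 = £143.40
Total: £348.04 + £143.40 = £491.44

£491.44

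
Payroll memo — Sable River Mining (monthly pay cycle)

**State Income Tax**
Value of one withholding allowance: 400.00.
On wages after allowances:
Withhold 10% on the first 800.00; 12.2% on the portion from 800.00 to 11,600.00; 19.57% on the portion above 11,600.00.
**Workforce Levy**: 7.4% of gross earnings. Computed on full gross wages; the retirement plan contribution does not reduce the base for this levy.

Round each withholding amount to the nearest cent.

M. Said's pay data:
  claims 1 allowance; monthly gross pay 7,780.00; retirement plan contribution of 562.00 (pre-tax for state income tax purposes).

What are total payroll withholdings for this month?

State Income Tax: taxable = 7,780.00 − 562.00 − 1×400.00 = 6,818.00
  80.00 + 12.2% × (6,818.00 − 800.00) = 80.00 + 12.2% × 6,018.00 = 814.20
Workforce Levy: 7.4% × 7,780.00 = 575.72
Total: 814.20 + 575.72 = 1,389.92

1,389.92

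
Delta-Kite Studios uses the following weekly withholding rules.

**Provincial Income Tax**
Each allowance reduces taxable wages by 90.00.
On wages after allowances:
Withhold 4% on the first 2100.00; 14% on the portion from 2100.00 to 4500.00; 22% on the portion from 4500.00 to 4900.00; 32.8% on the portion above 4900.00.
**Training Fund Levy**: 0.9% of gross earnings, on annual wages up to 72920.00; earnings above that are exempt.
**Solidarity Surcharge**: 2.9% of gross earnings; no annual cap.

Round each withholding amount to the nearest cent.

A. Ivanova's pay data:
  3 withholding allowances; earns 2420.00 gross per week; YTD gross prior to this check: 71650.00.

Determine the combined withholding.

172.61

Provincial Income Tax: taxable = 2420.00 − 3×90.00 = 2150.00
  84.00 + 14% × (2150.00 − 2100.00) = 84.00 + 14% × 50.00 = 91.00
Training Fund Levy: cap 72920.00 − YTD 71650.00 = 1270.00 subject; 0.9% × 1270.00 = 11.43
Solidarity Surcharge: 2.9% × 2420.00 = 70.18
Total: 91.00 + 11.43 + 70.18 = 172.61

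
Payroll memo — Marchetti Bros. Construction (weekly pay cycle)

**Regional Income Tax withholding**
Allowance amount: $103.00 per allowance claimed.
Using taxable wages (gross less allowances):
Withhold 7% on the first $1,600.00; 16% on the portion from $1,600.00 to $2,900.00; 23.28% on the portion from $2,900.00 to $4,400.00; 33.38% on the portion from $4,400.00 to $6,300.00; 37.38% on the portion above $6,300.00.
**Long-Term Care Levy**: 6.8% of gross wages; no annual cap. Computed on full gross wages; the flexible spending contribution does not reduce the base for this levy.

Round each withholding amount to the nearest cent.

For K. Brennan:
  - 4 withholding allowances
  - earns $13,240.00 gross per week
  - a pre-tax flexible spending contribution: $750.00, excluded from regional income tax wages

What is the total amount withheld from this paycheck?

Regional Income Tax: taxable = $13,240.00 − $750.00 − 4×$103.00 = $12,078.00
  $1,303.42 + 37.38% × ($12,078.00 − $6,300.00) = $1,303.42 + 37.38% × $5,778.00 = $3,463.24
Long-Term Care Levy: 6.8% × $13,240.00 = $900.32
Total: $3,463.24 + $900.32 = $4,363.56

$4,363.56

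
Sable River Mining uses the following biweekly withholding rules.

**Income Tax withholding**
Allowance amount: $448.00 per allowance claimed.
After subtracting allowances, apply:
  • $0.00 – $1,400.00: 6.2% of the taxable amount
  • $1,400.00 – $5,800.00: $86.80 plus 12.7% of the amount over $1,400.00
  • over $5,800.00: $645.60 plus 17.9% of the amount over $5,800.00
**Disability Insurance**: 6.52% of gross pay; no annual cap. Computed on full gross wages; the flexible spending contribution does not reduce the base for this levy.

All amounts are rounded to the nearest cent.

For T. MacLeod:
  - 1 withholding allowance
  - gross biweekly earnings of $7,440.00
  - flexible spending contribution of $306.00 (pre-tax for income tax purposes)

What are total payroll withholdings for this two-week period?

$1,289.28

Income Tax: taxable = $7,440.00 − $306.00 − 1×$448.00 = $6,686.00
  $645.60 + 17.9% × ($6,686.00 − $5,800.00) = $645.60 + 17.9% × $886.00 = $804.19
Disability Insurance: 6.52% × $7,440.00 = $485.09
Total: $804.19 + $485.09 = $1,289.28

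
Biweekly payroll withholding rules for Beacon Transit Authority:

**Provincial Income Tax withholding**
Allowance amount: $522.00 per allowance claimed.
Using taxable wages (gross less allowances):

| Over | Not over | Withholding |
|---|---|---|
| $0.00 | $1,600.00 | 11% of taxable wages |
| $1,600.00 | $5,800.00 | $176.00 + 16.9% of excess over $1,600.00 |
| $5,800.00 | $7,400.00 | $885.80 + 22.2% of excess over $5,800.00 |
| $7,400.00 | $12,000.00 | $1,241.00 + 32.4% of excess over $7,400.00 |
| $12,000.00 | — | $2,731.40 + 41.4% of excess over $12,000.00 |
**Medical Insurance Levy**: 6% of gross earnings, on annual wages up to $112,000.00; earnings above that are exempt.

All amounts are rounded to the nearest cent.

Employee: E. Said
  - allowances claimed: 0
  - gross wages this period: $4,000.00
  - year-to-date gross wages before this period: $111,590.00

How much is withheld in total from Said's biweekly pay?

Provincial Income Tax: taxable = $4,000.00
  $176.00 + 16.9% × ($4,000.00 − $1,600.00) = $176.00 + 16.9% × $2,400.00 = $581.60
Medical Insurance Levy: cap $112,000.00 − YTD $111,590.00 = $410.00 subject; 6% × $410.00 = $24.60
Total: $581.60 + $24.60 = $606.20

$606.20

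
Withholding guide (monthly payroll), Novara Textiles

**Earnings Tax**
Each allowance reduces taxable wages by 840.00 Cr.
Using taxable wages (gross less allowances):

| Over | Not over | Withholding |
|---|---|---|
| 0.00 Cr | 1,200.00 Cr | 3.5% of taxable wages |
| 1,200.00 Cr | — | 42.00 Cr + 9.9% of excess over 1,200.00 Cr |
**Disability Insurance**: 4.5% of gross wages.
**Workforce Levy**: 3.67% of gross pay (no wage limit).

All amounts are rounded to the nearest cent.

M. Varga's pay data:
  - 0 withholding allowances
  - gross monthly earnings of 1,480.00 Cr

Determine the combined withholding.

190.64 Cr

Earnings Tax: taxable = 1,480.00 Cr
  42.00 Cr + 9.9% × (1,480.00 Cr − 1,200.00 Cr) = 42.00 Cr + 9.9% × 280.00 Cr = 69.72 Cr
Disability Insurance: 4.5% × 1,480.00 Cr = 66.60 Cr
Workforce Levy: 3.67% × 1,480.00 Cr = 54.32 Cr
Total: 69.72 Cr + 66.60 Cr + 54.32 Cr = 190.64 Cr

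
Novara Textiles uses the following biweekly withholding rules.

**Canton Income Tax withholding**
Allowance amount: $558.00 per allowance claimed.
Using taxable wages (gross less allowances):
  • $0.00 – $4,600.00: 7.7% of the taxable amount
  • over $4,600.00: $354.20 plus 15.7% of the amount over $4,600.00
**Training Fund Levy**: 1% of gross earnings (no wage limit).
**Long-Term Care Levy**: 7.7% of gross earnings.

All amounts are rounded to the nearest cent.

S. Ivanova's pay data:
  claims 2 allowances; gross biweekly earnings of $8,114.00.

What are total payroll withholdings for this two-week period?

Canton Income Tax: taxable = $8,114.00 − 2×$558.00 = $6,998.00
  $354.20 + 15.7% × ($6,998.00 − $4,600.00) = $354.20 + 15.7% × $2,398.00 = $730.69
Training Fund Levy: 1% × $8,114.00 = $81.14
Long-Term Care Levy: 7.7% × $8,114.00 = $624.78
Total: $730.69 + $81.14 + $624.78 = $1,436.61

$1,436.61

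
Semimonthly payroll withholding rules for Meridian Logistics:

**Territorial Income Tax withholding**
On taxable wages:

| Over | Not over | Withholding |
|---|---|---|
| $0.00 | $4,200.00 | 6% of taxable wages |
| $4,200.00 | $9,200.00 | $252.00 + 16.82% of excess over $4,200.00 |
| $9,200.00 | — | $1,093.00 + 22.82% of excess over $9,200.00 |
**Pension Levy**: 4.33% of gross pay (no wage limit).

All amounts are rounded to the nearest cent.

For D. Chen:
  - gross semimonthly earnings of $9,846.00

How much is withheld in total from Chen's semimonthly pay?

Territorial Income Tax: taxable = $9,846.00
  $1,093.00 + 22.82% × ($9,846.00 − $9,200.00) = $1,093.00 + 22.82% × $646.00 = $1,240.42
Pension Levy: 4.33% × $9,846.00 = $426.33
Total: $1,240.42 + $426.33 = $1,666.75

$1,666.75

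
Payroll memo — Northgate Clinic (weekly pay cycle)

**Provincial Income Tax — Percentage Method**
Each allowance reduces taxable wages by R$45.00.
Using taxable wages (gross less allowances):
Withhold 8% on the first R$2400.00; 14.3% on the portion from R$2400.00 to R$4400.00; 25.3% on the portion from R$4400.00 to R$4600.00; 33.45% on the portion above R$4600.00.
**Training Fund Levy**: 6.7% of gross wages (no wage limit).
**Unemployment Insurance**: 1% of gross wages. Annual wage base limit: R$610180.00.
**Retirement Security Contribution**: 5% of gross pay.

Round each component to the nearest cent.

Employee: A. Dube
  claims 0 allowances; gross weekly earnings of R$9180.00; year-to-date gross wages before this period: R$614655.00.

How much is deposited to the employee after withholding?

R$6045.33

Provincial Income Tax: taxable = R$9180.00
  R$528.60 + 33.45% × (R$9180.00 − R$4600.00) = R$528.60 + 33.45% × R$4580.00 = R$2060.61
Training Fund Levy: 6.7% × R$9180.00 = R$615.06
Unemployment Insurance: YTD R$614655.00 ≥ cap R$610180.00 → R$0.00
Retirement Security Contribution: 5% × R$9180.00 = R$459.00
Total withheld: R$2060.61 + R$615.06 + R$0.00 + R$459.00 = R$3134.67
Net pay: R$9180.00 − R$3134.67 = R$6045.33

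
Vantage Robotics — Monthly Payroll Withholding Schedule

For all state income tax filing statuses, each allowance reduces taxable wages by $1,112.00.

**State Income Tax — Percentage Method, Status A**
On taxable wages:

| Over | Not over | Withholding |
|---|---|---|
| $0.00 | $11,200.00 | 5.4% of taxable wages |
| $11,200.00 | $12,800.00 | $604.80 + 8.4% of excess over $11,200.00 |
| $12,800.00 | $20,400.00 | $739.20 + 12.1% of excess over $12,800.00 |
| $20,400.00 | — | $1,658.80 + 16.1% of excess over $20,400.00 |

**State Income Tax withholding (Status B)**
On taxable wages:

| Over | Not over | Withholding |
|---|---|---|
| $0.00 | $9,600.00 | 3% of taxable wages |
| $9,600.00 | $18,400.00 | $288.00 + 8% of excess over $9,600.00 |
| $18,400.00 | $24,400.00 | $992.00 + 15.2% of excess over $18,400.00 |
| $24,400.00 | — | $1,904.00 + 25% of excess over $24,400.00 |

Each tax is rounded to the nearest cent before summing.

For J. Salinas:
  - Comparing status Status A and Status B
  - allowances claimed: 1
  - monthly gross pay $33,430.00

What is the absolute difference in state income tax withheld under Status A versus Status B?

State Income Tax (Status A): taxable = $33,430.00 − 1×$1,112.00 = $32,318.00
  $1,658.80 + 16.1% × ($32,318.00 − $20,400.00) = $1,658.80 + 16.1% × $11,918.00 = $3,577.60
State Income Tax (Status B): taxable = $33,430.00 − 1×$1,112.00 = $32,318.00
  $1,904.00 + 25% × ($32,318.00 − $24,400.00) = $1,904.00 + 25% × $7,918.00 = $3,883.50
Difference: |$3,577.60 − $3,883.50| = $305.90 (higher under Status B)

$305.90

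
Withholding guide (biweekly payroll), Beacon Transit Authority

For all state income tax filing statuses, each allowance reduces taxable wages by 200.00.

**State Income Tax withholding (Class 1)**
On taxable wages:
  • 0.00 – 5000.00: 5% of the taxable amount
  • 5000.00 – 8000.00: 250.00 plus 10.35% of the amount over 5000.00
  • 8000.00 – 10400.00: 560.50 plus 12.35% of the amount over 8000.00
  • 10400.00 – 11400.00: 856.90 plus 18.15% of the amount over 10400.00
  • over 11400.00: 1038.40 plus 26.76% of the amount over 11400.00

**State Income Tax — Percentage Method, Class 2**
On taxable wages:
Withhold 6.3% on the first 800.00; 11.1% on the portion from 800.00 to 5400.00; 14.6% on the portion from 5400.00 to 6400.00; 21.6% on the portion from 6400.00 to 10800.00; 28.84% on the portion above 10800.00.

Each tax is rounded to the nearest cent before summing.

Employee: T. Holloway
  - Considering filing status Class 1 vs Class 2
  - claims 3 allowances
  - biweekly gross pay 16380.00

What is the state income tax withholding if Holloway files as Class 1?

2210.49

State Income Tax (Class 1): taxable = 16380.00 − 3×200.00 = 15780.00
  1038.40 + 26.76% × (15780.00 − 11400.00) = 1038.40 + 26.76% × 4380.00 = 2210.49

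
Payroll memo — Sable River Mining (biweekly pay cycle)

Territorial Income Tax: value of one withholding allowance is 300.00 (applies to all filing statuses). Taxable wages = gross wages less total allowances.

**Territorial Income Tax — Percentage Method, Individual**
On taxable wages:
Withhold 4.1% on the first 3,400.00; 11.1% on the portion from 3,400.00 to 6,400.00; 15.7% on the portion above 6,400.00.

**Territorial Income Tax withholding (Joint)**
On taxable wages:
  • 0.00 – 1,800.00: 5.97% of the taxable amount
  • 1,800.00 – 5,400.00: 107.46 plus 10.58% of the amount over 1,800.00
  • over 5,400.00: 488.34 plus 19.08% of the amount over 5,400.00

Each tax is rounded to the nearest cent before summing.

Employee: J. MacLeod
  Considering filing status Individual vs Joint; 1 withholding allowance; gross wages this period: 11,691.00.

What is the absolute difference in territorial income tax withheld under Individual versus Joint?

375.43

Territorial Income Tax (Individual): taxable = 11,691.00 − 1×300.00 = 11,391.00
  472.40 + 15.7% × (11,391.00 − 6,400.00) = 472.40 + 15.7% × 4,991.00 = 1,255.99
Territorial Income Tax (Joint): taxable = 11,691.00 − 1×300.00 = 11,391.00
  488.34 + 19.08% × (11,391.00 − 5,400.00) = 488.34 + 19.08% × 5,991.00 = 1,631.42
Difference: |1,255.99 − 1,631.42| = 375.43 (higher under Joint)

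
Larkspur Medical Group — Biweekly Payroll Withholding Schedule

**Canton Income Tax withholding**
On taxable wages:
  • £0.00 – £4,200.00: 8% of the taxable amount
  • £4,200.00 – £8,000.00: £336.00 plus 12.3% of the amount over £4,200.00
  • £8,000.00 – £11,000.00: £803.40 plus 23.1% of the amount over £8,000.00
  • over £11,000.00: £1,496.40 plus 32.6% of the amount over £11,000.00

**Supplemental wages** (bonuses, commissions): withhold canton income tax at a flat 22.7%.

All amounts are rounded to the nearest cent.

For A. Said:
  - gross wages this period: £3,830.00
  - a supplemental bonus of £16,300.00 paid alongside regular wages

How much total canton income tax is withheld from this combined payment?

Canton Income Tax: taxable = £3,830.00
  8% × £3,830.00 = £306.40
Supplemental (22.7% flat on bonus): 22.7% × £16,300.00 = £3,700.10
Total canton income tax: £306.40 + £3,700.10 = £4,006.50

£4,006.50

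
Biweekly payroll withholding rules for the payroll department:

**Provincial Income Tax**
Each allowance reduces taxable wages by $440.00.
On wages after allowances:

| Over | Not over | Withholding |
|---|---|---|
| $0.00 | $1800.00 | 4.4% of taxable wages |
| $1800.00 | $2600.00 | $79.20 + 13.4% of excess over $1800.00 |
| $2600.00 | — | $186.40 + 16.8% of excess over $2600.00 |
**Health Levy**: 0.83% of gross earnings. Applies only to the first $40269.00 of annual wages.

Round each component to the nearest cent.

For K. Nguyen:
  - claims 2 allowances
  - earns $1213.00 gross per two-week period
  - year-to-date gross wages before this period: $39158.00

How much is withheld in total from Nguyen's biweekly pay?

Provincial Income Tax: taxable = $1213.00 − 2×$440.00 = $333.00
  4.4% × $333.00 = $14.65
Health Levy: cap $40269.00 − YTD $39158.00 = $1111.00 subject; 0.83% × $1111.00 = $9.22
Total: $14.65 + $9.22 = $23.87

$23.87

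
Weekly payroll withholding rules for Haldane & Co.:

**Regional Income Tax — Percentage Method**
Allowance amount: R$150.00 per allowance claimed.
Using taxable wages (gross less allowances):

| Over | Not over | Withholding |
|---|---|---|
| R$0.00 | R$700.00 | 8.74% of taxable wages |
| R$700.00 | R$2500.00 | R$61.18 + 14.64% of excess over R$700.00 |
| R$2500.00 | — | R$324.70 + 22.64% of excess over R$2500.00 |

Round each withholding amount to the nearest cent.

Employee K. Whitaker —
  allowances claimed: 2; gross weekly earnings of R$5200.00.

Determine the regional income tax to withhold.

Regional Income Tax: taxable = R$5200.00 − 2×R$150.00 = R$4900.00
  R$324.70 + 22.64% × (R$4900.00 − R$2500.00) = R$324.70 + 22.64% × R$2400.00 = R$868.06

R$868.06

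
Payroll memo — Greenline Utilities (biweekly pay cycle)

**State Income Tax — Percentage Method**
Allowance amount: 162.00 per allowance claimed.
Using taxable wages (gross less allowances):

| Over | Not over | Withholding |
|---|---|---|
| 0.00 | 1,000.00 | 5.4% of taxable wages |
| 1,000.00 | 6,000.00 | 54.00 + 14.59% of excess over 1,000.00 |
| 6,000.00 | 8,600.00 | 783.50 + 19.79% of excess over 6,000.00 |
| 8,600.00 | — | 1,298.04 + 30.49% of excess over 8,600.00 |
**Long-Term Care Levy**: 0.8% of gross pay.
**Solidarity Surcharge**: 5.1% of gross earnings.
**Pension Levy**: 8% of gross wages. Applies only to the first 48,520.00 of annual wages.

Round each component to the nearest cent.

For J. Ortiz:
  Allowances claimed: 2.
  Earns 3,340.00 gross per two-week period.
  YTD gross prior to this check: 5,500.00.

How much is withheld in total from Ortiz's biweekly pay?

State Income Tax: taxable = 3,340.00 − 2×162.00 = 3,016.00
  54.00 + 14.59% × (3,016.00 − 1,000.00) = 54.00 + 14.59% × 2,016.00 = 348.13
Long-Term Care Levy: 0.8% × 3,340.00 = 26.72
Solidarity Surcharge: 5.1% × 3,340.00 = 170.34
Pension Levy: 8% × 3,340.00 = 267.20
Total: 348.13 + 26.72 + 170.34 + 267.20 = 812.39

812.39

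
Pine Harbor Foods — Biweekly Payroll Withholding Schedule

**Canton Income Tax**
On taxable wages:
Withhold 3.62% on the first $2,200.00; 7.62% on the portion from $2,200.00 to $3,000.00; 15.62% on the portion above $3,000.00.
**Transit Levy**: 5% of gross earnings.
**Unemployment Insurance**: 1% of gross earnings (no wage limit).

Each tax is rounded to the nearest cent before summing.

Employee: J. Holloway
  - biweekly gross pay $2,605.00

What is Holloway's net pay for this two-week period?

$2,338.20

Canton Income Tax: taxable = $2,605.00
  $79.64 + 7.62% × ($2,605.00 − $2,200.00) = $79.64 + 7.62% × $405.00 = $110.50
Transit Levy: 5% × $2,605.00 = $130.25
Unemployment Insurance: 1% × $2,605.00 = $26.05
Total withheld: $110.50 + $130.25 + $26.05 = $266.80
Net pay: $2,605.00 − $266.80 = $2,338.20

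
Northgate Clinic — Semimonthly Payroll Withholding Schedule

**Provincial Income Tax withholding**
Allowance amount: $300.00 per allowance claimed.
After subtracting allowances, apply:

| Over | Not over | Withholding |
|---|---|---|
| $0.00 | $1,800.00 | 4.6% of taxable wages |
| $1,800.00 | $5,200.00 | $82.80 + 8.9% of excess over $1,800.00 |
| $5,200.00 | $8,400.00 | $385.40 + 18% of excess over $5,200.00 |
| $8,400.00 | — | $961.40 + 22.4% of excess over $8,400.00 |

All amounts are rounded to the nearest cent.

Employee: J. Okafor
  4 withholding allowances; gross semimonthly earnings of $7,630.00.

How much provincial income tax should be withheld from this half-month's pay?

Provincial Income Tax: taxable = $7,630.00 − 4×$300.00 = $6,430.00
  $385.40 + 18% × ($6,430.00 − $5,200.00) = $385.40 + 18% × $1,230.00 = $606.80

$606.80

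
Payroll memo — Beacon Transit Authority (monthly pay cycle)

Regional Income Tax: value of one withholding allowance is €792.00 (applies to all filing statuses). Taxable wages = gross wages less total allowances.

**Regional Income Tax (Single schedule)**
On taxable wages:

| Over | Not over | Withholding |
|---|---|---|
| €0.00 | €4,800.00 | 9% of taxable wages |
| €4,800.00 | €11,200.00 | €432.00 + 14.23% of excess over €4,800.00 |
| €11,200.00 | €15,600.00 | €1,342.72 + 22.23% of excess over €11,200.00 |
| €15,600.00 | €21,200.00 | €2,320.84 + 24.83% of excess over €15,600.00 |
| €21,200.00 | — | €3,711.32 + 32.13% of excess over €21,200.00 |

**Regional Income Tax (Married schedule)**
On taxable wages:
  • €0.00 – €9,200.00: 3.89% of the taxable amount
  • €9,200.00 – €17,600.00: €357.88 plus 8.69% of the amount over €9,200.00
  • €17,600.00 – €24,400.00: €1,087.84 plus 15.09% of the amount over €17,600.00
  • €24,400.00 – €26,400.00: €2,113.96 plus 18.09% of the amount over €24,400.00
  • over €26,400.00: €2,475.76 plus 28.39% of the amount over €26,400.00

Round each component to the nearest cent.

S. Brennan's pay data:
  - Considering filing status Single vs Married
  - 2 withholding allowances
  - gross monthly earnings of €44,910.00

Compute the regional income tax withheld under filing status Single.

€10,820.40

Regional Income Tax (Single): taxable = €44,910.00 − 2×€792.00 = €43,326.00
  €3,711.32 + 32.13% × (€43,326.00 − €21,200.00) = €3,711.32 + 32.13% × €22,126.00 = €10,820.40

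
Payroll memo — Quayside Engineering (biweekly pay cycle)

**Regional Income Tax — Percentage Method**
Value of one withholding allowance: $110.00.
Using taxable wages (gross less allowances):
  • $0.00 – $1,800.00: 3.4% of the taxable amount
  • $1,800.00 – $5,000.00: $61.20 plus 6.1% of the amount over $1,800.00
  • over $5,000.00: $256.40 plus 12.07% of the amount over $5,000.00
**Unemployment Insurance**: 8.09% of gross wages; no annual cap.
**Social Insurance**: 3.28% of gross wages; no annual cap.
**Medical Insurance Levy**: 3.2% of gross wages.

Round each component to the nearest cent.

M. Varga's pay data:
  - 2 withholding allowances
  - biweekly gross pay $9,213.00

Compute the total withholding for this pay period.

$2,080.70

Regional Income Tax: taxable = $9,213.00 − 2×$110.00 = $8,993.00
  $256.40 + 12.07% × ($8,993.00 − $5,000.00) = $256.40 + 12.07% × $3,993.00 = $738.36
Unemployment Insurance: 8.09% × $9,213.00 = $745.33
Social Insurance: 3.28% × $9,213.00 = $302.19
Medical Insurance Levy: 3.2% × $9,213.00 = $294.82
Total: $738.36 + $745.33 + $302.19 + $294.82 = $2,080.70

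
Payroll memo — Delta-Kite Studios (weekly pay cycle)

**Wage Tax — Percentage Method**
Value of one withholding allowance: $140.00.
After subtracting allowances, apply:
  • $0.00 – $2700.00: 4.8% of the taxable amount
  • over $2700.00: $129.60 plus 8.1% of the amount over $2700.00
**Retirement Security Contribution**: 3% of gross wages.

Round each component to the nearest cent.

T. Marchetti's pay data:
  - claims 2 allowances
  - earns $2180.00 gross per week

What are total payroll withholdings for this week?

Wage Tax: taxable = $2180.00 − 2×$140.00 = $1900.00
  4.8% × $1900.00 = $91.20
Retirement Security Contribution: 3% × $2180.00 = $65.40
Total: $91.20 + $65.40 = $156.60

$156.60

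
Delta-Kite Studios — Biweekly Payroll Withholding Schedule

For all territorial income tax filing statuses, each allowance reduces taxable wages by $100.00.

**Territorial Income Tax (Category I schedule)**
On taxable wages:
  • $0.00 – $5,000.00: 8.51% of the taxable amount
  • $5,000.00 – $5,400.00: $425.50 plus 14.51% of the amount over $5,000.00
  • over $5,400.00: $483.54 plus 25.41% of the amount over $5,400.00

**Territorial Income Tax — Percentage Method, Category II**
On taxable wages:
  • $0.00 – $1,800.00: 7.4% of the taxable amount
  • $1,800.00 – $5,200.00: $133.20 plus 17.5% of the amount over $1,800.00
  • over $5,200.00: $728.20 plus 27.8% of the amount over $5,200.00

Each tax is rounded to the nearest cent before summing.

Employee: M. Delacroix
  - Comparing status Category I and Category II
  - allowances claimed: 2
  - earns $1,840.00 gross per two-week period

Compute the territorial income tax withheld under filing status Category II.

Territorial Income Tax (Category II): taxable = $1,840.00 − 2×$100.00 = $1,640.00
  7.4% × $1,640.00 = $121.36

$121.36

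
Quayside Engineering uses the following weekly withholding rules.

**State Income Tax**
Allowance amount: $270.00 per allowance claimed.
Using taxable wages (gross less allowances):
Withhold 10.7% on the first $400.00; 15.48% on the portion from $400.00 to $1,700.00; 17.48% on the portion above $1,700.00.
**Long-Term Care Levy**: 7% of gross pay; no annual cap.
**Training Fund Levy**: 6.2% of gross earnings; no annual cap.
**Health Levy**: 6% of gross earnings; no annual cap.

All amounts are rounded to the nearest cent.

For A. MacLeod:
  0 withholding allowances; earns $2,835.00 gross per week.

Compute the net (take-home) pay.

State Income Tax: taxable = $2,835.00
  $244.04 + 17.48% × ($2,835.00 − $1,700.00) = $244.04 + 17.48% × $1,135.00 = $442.44
Long-Term Care Levy: 7% × $2,835.00 = $198.45
Training Fund Levy: 6.2% × $2,835.00 = $175.77
Health Levy: 6% × $2,835.00 = $170.10
Total withheld: $442.44 + $198.45 + $175.77 + $170.10 = $986.76
Net pay: $2,835.00 − $986.76 = $1,848.24

$1,848.24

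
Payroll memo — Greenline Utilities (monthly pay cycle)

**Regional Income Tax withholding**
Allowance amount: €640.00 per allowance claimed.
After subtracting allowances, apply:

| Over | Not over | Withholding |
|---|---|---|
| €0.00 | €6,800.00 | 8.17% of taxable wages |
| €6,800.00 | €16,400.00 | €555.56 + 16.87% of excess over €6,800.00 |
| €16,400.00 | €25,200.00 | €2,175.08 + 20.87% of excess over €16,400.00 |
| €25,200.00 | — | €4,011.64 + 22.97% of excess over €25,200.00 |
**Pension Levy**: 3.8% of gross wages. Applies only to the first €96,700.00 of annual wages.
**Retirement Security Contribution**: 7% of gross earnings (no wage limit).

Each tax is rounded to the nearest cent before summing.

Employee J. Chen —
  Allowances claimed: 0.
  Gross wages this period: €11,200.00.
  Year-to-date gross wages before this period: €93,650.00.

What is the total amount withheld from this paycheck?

Regional Income Tax: taxable = €11,200.00
  €555.56 + 16.87% × (€11,200.00 − €6,800.00) = €555.56 + 16.87% × €4,400.00 = €1,297.84
Pension Levy: cap €96,700.00 − YTD €93,650.00 = €3,050.00 subject; 3.8% × €3,050.00 = €115.90
Retirement Security Contribution: 7% × €11,200.00 = €784.00
Total: €1,297.84 + €115.90 + €784.00 = €2,197.74

€2,197.74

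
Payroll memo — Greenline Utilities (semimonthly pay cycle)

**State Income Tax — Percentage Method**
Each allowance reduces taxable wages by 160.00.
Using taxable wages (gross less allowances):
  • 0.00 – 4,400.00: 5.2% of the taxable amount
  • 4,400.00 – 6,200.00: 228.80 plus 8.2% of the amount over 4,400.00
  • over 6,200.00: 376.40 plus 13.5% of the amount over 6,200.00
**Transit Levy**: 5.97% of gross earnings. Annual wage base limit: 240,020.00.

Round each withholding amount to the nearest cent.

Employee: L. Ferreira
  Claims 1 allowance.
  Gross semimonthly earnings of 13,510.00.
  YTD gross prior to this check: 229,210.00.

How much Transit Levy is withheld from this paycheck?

Transit Levy: cap 240,020.00 − YTD 229,210.00 = 10,810.00 subject; 5.97% × 10,810.00 = 645.36

645.36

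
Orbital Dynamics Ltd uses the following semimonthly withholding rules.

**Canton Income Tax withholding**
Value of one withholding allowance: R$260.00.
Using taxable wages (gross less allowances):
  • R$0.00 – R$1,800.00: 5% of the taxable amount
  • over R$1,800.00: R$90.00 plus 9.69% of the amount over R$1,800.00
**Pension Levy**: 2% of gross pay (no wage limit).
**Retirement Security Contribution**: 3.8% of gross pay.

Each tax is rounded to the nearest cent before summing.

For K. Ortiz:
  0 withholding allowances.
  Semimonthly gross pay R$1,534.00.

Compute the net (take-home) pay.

R$1,368.33

Canton Income Tax: taxable = R$1,534.00
  5% × R$1,534.00 = R$76.70
Pension Levy: 2% × R$1,534.00 = R$30.68
Retirement Security Contribution: 3.8% × R$1,534.00 = R$58.29
Total withheld: R$76.70 + R$30.68 + R$58.29 = R$165.67
Net pay: R$1,534.00 − R$165.67 = R$1,368.33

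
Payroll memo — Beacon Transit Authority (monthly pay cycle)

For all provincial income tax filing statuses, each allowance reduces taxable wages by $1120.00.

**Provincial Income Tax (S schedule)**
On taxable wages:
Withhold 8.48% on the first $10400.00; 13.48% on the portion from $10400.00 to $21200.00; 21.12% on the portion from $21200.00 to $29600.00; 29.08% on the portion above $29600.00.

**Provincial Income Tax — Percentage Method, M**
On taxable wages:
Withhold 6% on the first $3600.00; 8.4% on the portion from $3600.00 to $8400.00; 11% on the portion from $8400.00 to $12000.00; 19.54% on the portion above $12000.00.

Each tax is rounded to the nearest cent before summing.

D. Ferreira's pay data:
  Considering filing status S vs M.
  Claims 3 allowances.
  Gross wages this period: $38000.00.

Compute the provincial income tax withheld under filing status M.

Provincial Income Tax (M): taxable = $38000.00 − 3×$1120.00 = $34640.00
  $1015.20 + 19.54% × ($34640.00 − $12000.00) = $1015.20 + 19.54% × $22640.00 = $5439.06

$5439.06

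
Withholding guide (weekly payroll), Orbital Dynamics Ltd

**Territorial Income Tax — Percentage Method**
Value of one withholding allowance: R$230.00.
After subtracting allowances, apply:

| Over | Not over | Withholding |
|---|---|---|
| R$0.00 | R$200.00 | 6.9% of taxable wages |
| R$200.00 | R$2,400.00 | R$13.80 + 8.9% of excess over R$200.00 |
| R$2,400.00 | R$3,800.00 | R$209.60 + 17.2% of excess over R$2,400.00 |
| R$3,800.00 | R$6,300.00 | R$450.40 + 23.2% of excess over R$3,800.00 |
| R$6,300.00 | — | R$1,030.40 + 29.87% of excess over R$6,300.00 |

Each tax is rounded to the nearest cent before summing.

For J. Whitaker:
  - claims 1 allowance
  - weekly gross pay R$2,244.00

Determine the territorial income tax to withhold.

Territorial Income Tax: taxable = R$2,244.00 − 1×R$230.00 = R$2,014.00
  R$13.80 + 8.9% × (R$2,014.00 − R$200.00) = R$13.80 + 8.9% × R$1,814.00 = R$175.25

R$175.25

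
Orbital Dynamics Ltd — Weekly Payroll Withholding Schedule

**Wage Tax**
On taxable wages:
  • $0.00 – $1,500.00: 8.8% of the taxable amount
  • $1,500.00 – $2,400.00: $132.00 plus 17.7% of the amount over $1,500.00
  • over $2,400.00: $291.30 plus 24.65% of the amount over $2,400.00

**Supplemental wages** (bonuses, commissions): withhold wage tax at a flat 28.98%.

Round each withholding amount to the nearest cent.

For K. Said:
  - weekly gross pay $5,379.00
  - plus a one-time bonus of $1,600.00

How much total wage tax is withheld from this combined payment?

$1,489.30

Wage Tax: taxable = $5,379.00
  $291.30 + 24.65% × ($5,379.00 − $2,400.00) = $291.30 + 24.65% × $2,979.00 = $1,025.62
Supplemental (28.98% flat on bonus): 28.98% × $1,600.00 = $463.68
Total wage tax: $1,025.62 + $463.68 = $1,489.30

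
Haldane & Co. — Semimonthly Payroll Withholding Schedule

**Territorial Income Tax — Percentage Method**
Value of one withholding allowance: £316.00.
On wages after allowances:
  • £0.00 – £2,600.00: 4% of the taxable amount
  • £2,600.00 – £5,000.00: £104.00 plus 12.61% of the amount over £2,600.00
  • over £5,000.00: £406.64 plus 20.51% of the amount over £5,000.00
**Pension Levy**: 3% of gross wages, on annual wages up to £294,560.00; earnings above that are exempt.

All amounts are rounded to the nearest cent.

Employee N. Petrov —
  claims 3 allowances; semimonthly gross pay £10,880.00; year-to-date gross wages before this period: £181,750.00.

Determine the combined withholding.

£1,744.59

Territorial Income Tax: taxable = £10,880.00 − 3×£316.00 = £9,932.00
  £406.64 + 20.51% × (£9,932.00 − £5,000.00) = £406.64 + 20.51% × £4,932.00 = £1,418.19
Pension Levy: 3% × £10,880.00 = £326.40
Total: £1,418.19 + £326.40 = £1,744.59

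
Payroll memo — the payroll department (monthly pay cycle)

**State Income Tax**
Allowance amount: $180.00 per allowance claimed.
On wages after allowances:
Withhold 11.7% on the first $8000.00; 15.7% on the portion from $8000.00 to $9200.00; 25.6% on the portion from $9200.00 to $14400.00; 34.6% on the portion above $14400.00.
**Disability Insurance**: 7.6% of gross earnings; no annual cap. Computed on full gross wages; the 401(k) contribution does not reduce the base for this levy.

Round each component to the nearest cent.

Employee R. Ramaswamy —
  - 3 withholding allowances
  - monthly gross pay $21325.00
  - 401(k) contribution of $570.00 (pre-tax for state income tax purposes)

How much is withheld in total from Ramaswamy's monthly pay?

$6088.29

State Income Tax: taxable = $21325.00 − $570.00 − 3×$180.00 = $20215.00
  $2455.60 + 34.6% × ($20215.00 − $14400.00) = $2455.60 + 34.6% × $5815.00 = $4467.59
Disability Insurance: 7.6% × $21325.00 = $1620.70
Total: $4467.59 + $1620.70 = $6088.29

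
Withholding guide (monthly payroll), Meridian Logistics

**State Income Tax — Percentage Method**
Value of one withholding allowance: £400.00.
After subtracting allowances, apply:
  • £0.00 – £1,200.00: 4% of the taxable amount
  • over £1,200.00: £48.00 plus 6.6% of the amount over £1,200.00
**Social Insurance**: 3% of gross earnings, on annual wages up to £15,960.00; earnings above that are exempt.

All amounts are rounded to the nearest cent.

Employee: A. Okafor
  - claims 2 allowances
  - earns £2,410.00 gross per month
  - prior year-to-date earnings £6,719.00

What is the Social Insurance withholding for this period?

£72.30

Social Insurance: 3% × £2,410.00 = £72.30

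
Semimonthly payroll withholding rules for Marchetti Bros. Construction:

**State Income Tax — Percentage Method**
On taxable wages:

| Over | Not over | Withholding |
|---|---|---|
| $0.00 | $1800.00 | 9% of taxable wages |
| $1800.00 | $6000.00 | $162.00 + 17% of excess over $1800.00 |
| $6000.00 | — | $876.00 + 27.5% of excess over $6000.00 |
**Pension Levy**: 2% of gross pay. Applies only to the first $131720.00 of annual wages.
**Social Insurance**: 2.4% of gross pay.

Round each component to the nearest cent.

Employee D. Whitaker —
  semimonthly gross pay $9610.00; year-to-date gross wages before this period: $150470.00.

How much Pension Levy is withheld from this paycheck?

Pension Levy: YTD $150470.00 ≥ cap $131720.00 → $0.00

$0.00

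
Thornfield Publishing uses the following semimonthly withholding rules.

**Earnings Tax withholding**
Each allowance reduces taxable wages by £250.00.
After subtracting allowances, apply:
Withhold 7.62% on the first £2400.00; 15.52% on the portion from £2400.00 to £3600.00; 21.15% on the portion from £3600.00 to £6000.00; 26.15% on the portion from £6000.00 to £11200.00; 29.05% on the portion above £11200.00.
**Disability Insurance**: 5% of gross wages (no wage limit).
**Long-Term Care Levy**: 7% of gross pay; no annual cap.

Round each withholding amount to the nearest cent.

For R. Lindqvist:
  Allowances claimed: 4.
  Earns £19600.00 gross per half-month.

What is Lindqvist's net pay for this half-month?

£12861.78

Earnings Tax: taxable = £19600.00 − 4×£250.00 = £18600.00
  £2236.52 + 29.05% × (£18600.00 − £11200.00) = £2236.52 + 29.05% × £7400.00 = £4386.22
Disability Insurance: 5% × £19600.00 = £980.00
Long-Term Care Levy: 7% × £19600.00 = £1372.00
Total withheld: £4386.22 + £980.00 + £1372.00 = £6738.22
Net pay: £19600.00 − £6738.22 = £12861.78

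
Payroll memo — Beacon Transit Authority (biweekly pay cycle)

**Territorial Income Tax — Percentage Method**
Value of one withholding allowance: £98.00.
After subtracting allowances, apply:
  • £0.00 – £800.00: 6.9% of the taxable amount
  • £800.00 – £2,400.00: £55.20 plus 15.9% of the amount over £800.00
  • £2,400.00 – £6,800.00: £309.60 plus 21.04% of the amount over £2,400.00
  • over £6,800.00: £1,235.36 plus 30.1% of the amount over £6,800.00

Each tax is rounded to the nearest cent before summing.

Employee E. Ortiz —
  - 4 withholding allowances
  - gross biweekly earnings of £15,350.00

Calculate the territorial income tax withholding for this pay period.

Territorial Income Tax: taxable = £15,350.00 − 4×£98.00 = £14,958.00
  £1,235.36 + 30.1% × (£14,958.00 − £6,800.00) = £1,235.36 + 30.1% × £8,158.00 = £3,690.92

£3,690.92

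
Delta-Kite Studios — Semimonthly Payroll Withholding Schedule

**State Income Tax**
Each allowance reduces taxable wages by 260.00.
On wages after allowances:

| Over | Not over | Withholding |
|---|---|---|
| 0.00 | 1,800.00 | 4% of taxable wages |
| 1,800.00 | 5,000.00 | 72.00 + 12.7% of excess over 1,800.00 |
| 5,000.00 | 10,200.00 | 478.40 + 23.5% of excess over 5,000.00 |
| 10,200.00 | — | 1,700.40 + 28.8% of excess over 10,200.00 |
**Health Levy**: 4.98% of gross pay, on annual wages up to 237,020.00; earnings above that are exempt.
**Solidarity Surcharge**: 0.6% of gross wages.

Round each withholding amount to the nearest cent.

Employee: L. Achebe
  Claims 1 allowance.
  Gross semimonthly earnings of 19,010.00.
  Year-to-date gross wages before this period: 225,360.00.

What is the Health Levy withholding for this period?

Health Levy: cap 237,020.00 − YTD 225,360.00 = 11,660.00 subject; 4.98% × 11,660.00 = 580.67

580.67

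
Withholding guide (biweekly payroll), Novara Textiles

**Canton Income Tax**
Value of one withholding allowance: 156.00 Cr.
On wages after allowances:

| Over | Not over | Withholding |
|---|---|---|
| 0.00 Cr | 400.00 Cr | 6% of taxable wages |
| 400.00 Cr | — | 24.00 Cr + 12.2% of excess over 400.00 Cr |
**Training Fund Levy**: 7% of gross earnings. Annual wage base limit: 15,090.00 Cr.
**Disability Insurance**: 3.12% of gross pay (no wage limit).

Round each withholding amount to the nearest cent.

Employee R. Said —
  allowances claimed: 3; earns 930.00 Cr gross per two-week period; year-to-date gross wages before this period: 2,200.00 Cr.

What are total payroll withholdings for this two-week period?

Canton Income Tax: taxable = 930.00 Cr − 3×156.00 Cr = 462.00 Cr
  24.00 Cr + 12.2% × (462.00 Cr − 400.00 Cr) = 24.00 Cr + 12.2% × 62.00 Cr = 31.56 Cr
Training Fund Levy: 7% × 930.00 Cr = 65.10 Cr
Disability Insurance: 3.12% × 930.00 Cr = 29.02 Cr
Total: 31.56 Cr + 65.10 Cr + 29.02 Cr = 125.68 Cr

125.68 Cr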